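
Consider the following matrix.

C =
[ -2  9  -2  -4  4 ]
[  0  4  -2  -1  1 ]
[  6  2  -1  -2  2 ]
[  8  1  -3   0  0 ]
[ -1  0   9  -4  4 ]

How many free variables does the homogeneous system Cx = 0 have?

1

Row reduce to echelon form.
R3 ← R3 + (3)·R1: [0, 29, -7, -14, 14]
R4 ← R4 + (4)·R1: [0, 37, -11, -16, 16]
R5 ← R5 − (1/2)·R1: [0, -9/2, 10, -2, 2]
R3 ← R3 − (29/4)·R2: [0, 0, 15/2, -27/4, 27/4]
R4 ← R4 − (37/4)·R2: [0, 0, 15/2, -27/4, 27/4]
R5 ← R5 + (9/8)·R2: [0, 0, 31/4, -25/8, 25/8]
R4 ← R4 − R3: [0, 0, 0, 0, 0]
R5 ← R5 − (31/30)·R3: [0, 0, 0, 77/20, -77/20]
Swap R4 ↔ R5
4 nonzero rows, so rank(C) = 4.
C has 5 columns; by rank–nullity, nullity = 5 − 4 = 1.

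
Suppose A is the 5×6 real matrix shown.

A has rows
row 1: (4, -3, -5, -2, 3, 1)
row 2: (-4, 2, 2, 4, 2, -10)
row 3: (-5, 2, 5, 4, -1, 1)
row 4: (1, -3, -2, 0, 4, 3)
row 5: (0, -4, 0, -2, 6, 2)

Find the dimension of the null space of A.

2

Row reduce to echelon form.
R2 ← R2 + R1: [0, -1, -3, 2, 5, -9]
R3 ← R3 + (5/4)·R1: [0, -7/4, -5/4, 3/2, 11/4, 9/4]
R4 ← R4 − (1/4)·R1: [0, -9/4, -3/4, 1/2, 13/4, 11/4]
R3 ← R3 − (7/4)·R2: [0, 0, 4, -2, -6, 18]
R4 ← R4 − (9/4)·R2: [0, 0, 6, -4, -8, 23]
R5 ← R5 − (4)·R2: [0, 0, 12, -10, -14, 38]
R4 ← R4 − (3/2)·R3: [0, 0, 0, -1, 1, -4]
R5 ← R5 − (3)·R3: [0, 0, 0, -4, 4, -16]
R5 ← R5 − (4)·R4: [0, 0, 0, 0, 0, 0]
4 nonzero rows, so rank(A) = 4.
A has 6 columns; by rank–nullity, nullity = 6 − 4 = 2.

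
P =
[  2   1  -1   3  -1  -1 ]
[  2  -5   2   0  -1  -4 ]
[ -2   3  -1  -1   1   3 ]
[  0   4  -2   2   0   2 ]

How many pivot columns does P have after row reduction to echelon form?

Row reduce to echelon form.
R2 ← R2 − R1: [0, -6, 3, -3, 0, -3]
R3 ← R3 + R1: [0, 4, -2, 2, 0, 2]
R3 ← R3 + (2/3)·R2: [0, 0, 0, 0, 0, 0]
R4 ← R4 + (2/3)·R2: [0, 0, 0, 0, 0, 0]
Echelon form has 2 nonzero rows, so rank(P) = 2.
Each nonzero row contributes one pivot column: 2 pivot columns.

2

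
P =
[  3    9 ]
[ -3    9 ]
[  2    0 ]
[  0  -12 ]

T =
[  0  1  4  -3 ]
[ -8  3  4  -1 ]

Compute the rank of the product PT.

2

First compute PT:
[[-72,  30,  48, -18],
 [-72,  24,  24,   0],
 [  0,   2,   8,  -6],
 [ 96, -36, -48,  12]]
Now row reduce the product.
R2 ← R2 − R1: [0, -6, -24, 18]
R4 ← R4 + (4/3)·R1: [0, 4, 16, -12]
R3 ← R3 + (1/3)·R2: [0, 0, 0, 0]
R4 ← R4 + (2/3)·R2: [0, 0, 0, 0]
2 nonzero rows, so rank(PT) = 2.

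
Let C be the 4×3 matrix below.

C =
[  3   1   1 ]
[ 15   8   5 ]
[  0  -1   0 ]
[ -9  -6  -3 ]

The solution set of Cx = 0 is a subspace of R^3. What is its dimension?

Row reduce to echelon form.
R2 ← R2 − (5)·R1: [0, 3, 0]
R4 ← R4 + (3)·R1: [0, -3, 0]
R3 ← R3 + (1/3)·R2: [0, 0, 0]
R4 ← R4 + R2: [0, 0, 0]
2 nonzero rows, so rank(C) = 2.
C has 3 columns; by rank–nullity, nullity = 3 − 2 = 1.

1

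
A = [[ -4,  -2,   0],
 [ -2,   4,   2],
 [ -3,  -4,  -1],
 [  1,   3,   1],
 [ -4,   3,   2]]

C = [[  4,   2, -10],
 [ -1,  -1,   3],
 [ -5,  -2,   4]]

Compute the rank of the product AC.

First compute AC:
[[-14,  -6,  34],
 [-22, -12,  40],
 [ -3,   0,  14],
 [ -4,  -3,   3],
 [-29, -15,  57]]
Now row reduce the product.
R2 ← R2 − (11/7)·R1: [0, -18/7, -94/7]
R3 ← R3 − (3/14)·R1: [0, 9/7, 47/7]
R4 ← R4 − (2/7)·R1: [0, -9/7, -47/7]
R5 ← R5 − (29/14)·R1: [0, -18/7, -94/7]
R3 ← R3 + (1/2)·R2: [0, 0, 0]
R4 ← R4 − (1/2)·R2: [0, 0, 0]
R5 ← R5 − R2: [0, 0, 0]
2 nonzero rows, so rank(AC) = 2.

2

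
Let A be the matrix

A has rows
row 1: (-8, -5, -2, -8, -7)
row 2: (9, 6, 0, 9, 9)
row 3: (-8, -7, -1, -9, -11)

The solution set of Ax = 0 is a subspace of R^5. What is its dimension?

Row reduce to echelon form.
R2 ← R2 + (9/8)·R1: [0, 3/8, -9/4, 0, 9/8]
R3 ← R3 − R1: [0, -2, 1, -1, -4]
R3 ← R3 + (16/3)·R2: [0, 0, -11, -1, 2]
3 nonzero rows, so rank(A) = 3.
A has 5 columns; by rank–nullity, nullity = 5 − 3 = 2.

2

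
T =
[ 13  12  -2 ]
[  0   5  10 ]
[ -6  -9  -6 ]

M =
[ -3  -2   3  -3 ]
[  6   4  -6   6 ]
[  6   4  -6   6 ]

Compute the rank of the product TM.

First compute TM:
[[ 21,  14, -21,  21],
 [ 90,  60, -90,  90],
 [-72, -48,  72, -72]]
Now row reduce the product.
R2 ← R2 − (30/7)·R1: [0, 0, 0, 0]
R3 ← R3 + (24/7)·R1: [0, 0, 0, 0]
1 nonzero row, so rank(TM) = 1.

1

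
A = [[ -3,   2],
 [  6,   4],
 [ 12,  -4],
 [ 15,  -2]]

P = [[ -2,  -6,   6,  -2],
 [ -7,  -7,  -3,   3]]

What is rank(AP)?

2

First compute AP:
[[ -8,   4, -24,  12],
 [-40, -64,  24,   0],
 [  4, -44,  84, -36],
 [-16, -76,  96, -36]]
Now row reduce the product.
R2 ← R2 − (5)·R1: [0, -84, 144, -60]
R3 ← R3 + (1/2)·R1: [0, -42, 72, -30]
R4 ← R4 − (2)·R1: [0, -84, 144, -60]
R3 ← R3 − (1/2)·R2: [0, 0, 0, 0]
R4 ← R4 − R2: [0, 0, 0, 0]
2 nonzero rows, so rank(AP) = 2.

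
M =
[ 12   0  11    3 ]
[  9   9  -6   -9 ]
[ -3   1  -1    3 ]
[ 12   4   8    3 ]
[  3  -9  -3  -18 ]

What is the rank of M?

Row reduce to echelon form.
R2 ← R2 − (3/4)·R1: [0, 9, -57/4, -45/4]
R3 ← R3 + (1/4)·R1: [0, 1, 7/4, 15/4]
R4 ← R4 − R1: [0, 4, -3, 0]
R5 ← R5 − (1/4)·R1: [0, -9, -23/4, -75/4]
R3 ← R3 − (1/9)·R2: [0, 0, 10/3, 5]
R4 ← R4 − (4/9)·R2: [0, 0, 10/3, 5]
R5 ← R5 + R2: [0, 0, -20, -30]
R4 ← R4 − R3: [0, 0, 0, 0]
R5 ← R5 + (6)·R3: [0, 0, 0, 0]
Echelon form has 3 nonzero rows, so rank(M) = 3.

3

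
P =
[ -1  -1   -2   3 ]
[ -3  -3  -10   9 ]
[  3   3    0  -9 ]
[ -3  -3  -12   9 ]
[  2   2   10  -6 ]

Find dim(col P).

2

Row reduce to echelon form.
R2 ← R2 − (3)·R1: [0, 0, -4, 0]
R3 ← R3 + (3)·R1: [0, 0, -6, 0]
R4 ← R4 − (3)·R1: [0, 0, -6, 0]
R5 ← R5 + (2)·R1: [0, 0, 6, 0]
R3 ← R3 − (3/2)·R2: [0, 0, 0, 0]
R4 ← R4 − (3/2)·R2: [0, 0, 0, 0]
R5 ← R5 + (3/2)·R2: [0, 0, 0, 0]
Echelon form has 2 nonzero rows, so rank(P) = 2.
The column space has dimension equal to the rank: 2.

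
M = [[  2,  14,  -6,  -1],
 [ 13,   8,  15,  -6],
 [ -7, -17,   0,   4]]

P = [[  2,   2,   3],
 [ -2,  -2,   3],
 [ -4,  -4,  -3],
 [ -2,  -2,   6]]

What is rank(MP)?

2

First compute MP:
[[  2,   2,  60],
 [-38, -38, -18],
 [ 12,  12, -48]]
Now row reduce the product.
R2 ← R2 + (19)·R1: [0, 0, 1122]
R3 ← R3 − (6)·R1: [0, 0, -408]
R3 ← R3 + (4/11)·R2: [0, 0, 0]
2 nonzero rows, so rank(MP) = 2.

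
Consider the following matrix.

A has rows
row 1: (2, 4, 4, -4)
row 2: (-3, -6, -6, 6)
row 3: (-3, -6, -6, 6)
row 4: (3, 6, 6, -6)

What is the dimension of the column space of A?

1

Row reduce to echelon form.
R2 ← R2 + (3/2)·R1: [0, 0, 0, 0]
R3 ← R3 + (3/2)·R1: [0, 0, 0, 0]
R4 ← R4 − (3/2)·R1: [0, 0, 0, 0]
Echelon form has 1 nonzero row, so rank(A) = 1.
The column space has dimension equal to the rank: 1.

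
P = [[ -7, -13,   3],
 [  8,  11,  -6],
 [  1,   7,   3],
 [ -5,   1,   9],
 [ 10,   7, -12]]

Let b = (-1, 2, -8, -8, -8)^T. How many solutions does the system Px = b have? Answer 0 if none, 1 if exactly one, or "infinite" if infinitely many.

Row reduce the augmented matrix [P | b].
R2 ← R2 + (8/7)·R1: [0, -27/7, -18/7, 6/7]
R3 ← R3 + (1/7)·R1: [0, 36/7, 24/7, -57/7]
R4 ← R4 − (5/7)·R1: [0, 72/7, 48/7, -51/7]
R5 ← R5 + (10/7)·R1: [0, -81/7, -54/7, -66/7]
R3 ← R3 + (4/3)·R2: [0, 0, 0, -7]
R4 ← R4 + (8/3)·R2: [0, 0, 0, -5]
R5 ← R5 − (3)·R2: [0, 0, 0, -12]
R4 ← R4 − (5/7)·R3: [0, 0, 0, 0]
R5 ← R5 − (12/7)·R3: [0, 0, 0, 0]
The echelon form has 3 nonzero rows; the last pivot sits in the augmented column, so rank(P) = 2 but rank([P|b]) = 3.
Since the ranks differ, the system is inconsistent.
It has no solutions.

0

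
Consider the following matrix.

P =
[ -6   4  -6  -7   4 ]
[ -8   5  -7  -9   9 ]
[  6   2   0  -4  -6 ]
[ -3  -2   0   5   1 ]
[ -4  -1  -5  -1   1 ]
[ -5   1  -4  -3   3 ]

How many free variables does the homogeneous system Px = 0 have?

0

Row reduce to echelon form.
R2 ← R2 − (4/3)·R1: [0, -1/3, 1, 1/3, 11/3]
R3 ← R3 + R1: [0, 6, -6, -11, -2]
R4 ← R4 − (1/2)·R1: [0, -4, 3, 17/2, -1]
R5 ← R5 − (2/3)·R1: [0, -11/3, -1, 11/3, -5/3]
R6 ← R6 − (5/6)·R1: [0, -7/3, 1, 17/6, -1/3]
R3 ← R3 + (18)·R2: [0, 0, 12, -5, 64]
R4 ← R4 − (12)·R2: [0, 0, -9, 9/2, -45]
R5 ← R5 − (11)·R2: [0, 0, -12, 0, -42]
R6 ← R6 − (7)·R2: [0, 0, -6, 1/2, -26]
R4 ← R4 + (3/4)·R3: [0, 0, 0, 3/4, 3]
R5 ← R5 + R3: [0, 0, 0, -5, 22]
R6 ← R6 + (1/2)·R3: [0, 0, 0, -2, 6]
R5 ← R5 + (20/3)·R4: [0, 0, 0, 0, 42]
R6 ← R6 + (8/3)·R4: [0, 0, 0, 0, 14]
R6 ← R6 − (1/3)·R5: [0, 0, 0, 0, 0]
5 nonzero rows, so rank(P) = 5.
P has 5 columns; by rank–nullity, nullity = 5 − 5 = 0.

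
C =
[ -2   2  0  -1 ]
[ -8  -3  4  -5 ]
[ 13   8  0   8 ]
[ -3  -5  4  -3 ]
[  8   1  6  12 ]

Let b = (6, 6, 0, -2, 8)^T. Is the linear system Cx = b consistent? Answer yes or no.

Row reduce the augmented matrix [C | b].
R2 ← R2 − (4)·R1: [0, -11, 4, -1, -18]
R3 ← R3 + (13/2)·R1: [0, 21, 0, 3/2, 39]
R4 ← R4 − (3/2)·R1: [0, -8, 4, -3/2, -11]
R5 ← R5 + (4)·R1: [0, 9, 6, 8, 32]
R3 ← R3 + (21/11)·R2: [0, 0, 84/11, -9/22, 51/11]
R4 ← R4 − (8/11)·R2: [0, 0, 12/11, -17/22, 23/11]
R5 ← R5 + (9/11)·R2: [0, 0, 102/11, 79/11, 190/11]
R4 ← R4 − (1/7)·R3: [0, 0, 0, -5/7, 10/7]
R5 ← R5 − (17/14)·R3: [0, 0, 0, 215/28, 163/14]
R5 ← R5 + (43/4)·R4: [0, 0, 0, 0, 27]
The echelon form has 5 nonzero rows; the last pivot sits in the augmented column, so rank(C) = 4 but rank([C|b]) = 5.
Since the ranks differ, the system is inconsistent.

no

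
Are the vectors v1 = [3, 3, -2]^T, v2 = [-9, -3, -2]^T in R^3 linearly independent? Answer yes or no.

Form the matrix with these vectors as rows and row reduce.
R2 ← R2 + (3)·R1: [0, 6, -8]
2 nonzero rows, so the 2 vectors span a space of dimension 2.
Since 2 = 2, the vectors are linearly independent.

yes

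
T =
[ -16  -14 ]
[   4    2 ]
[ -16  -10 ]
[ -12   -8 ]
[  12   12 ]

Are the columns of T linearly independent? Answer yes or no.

yes

Row reduce T to echelon form.
R2 ← R2 + (1/4)·R1: [0, -3/2]
R3 ← R3 − R1: [0, 4]
R4 ← R4 − (3/4)·R1: [0, 5/2]
R5 ← R5 + (3/4)·R1: [0, 3/2]
R3 ← R3 + (8/3)·R2: [0, 0]
R4 ← R4 + (5/3)·R2: [0, 0]
R5 ← R5 + R2: [0, 0]
2 pivots among 2 columns.
Every column is a pivot column, so the columns are linearly independent.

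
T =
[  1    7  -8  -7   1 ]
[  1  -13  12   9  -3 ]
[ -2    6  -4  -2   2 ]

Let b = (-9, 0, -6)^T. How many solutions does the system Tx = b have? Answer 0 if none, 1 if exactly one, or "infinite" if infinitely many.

Row reduce the augmented matrix [T | b].
R2 ← R2 − R1: [0, -20, 20, 16, -4, 9]
R3 ← R3 + (2)·R1: [0, 20, -20, -16, 4, -24]
R3 ← R3 + R2: [0, 0, 0, 0, 0, -15]
The echelon form has 3 nonzero rows; the last pivot sits in the augmented column, so rank(T) = 2 but rank([T|b]) = 3.
Since the ranks differ, the system is inconsistent.
It has no solutions.

0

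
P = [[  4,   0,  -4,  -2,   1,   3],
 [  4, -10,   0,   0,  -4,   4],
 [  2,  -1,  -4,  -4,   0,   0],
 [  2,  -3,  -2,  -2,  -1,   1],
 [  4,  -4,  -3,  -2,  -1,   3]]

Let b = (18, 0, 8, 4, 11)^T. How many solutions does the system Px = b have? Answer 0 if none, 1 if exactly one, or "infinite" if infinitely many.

Row reduce the augmented matrix [P | b].
R2 ← R2 − R1: [0, -10, 4, 2, -5, 1, -18]
R3 ← R3 − (1/2)·R1: [0, -1, -2, -3, -1/2, -3/2, -1]
R4 ← R4 − (1/2)·R1: [0, -3, 0, -1, -3/2, -1/2, -5]
R5 ← R5 − R1: [0, -4, 1, 0, -2, 0, -7]
R3 ← R3 − (1/10)·R2: [0, 0, -12/5, -16/5, 0, -8/5, 4/5]
R4 ← R4 − (3/10)·R2: [0, 0, -6/5, -8/5, 0, -4/5, 2/5]
R5 ← R5 − (2/5)·R2: [0, 0, -3/5, -4/5, 0, -2/5, 1/5]
R4 ← R4 − (1/2)·R3: [0, 0, 0, 0, 0, 0, 0]
R5 ← R5 − (1/4)·R3: [0, 0, 0, 0, 0, 0, 0]
The echelon form has 3 nonzero rows, and every pivot lies in the first 6 columns, so rank(P) = rank([P|b]) = 3.
The system is consistent.
rank = 3 < 6 unknowns, so there are infinitely many solutions.

infinite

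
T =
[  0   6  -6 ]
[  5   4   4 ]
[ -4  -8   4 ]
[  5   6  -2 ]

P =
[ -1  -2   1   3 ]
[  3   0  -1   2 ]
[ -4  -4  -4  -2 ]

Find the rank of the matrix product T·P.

First compute TP:
[[ 42,  24,  18,  24],
 [ -9, -26, -15,  15],
 [-36,  -8, -12, -36],
 [ 21,  -2,   7,  31]]
Now row reduce the product.
R2 ← R2 + (3/14)·R1: [0, -146/7, -78/7, 141/7]
R3 ← R3 + (6/7)·R1: [0, 88/7, 24/7, -108/7]
R4 ← R4 − (1/2)·R1: [0, -14, -2, 19]
R3 ← R3 + (44/73)·R2: [0, 0, -240/73, -240/73]
R4 ← R4 − (49/73)·R2: [0, 0, 400/73, 400/73]
R4 ← R4 + (5/3)·R3: [0, 0, 0, 0]
3 nonzero rows, so rank(TP) = 3.

3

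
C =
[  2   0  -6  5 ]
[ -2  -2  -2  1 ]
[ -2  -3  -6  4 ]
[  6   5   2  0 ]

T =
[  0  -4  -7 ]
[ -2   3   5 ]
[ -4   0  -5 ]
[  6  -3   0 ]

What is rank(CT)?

First compute CT:
[[ 54, -23,  16],
 [ 18,  -1,  14],
 [ 54, -13,  29],
 [-18,  -9, -27]]
Now row reduce the product.
R2 ← R2 − (1/3)·R1: [0, 20/3, 26/3]
R3 ← R3 − R1: [0, 10, 13]
R4 ← R4 + (1/3)·R1: [0, -50/3, -65/3]
R3 ← R3 − (3/2)·R2: [0, 0, 0]
R4 ← R4 + (5/2)·R2: [0, 0, 0]
2 nonzero rows, so rank(CT) = 2.

2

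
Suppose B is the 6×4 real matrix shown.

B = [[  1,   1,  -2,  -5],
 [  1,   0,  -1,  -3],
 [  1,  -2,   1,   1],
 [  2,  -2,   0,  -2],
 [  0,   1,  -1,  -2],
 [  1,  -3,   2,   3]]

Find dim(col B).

Row reduce to echelon form.
R2 ← R2 − R1: [0, -1, 1, 2]
R3 ← R3 − R1: [0, -3, 3, 6]
R4 ← R4 − (2)·R1: [0, -4, 4, 8]
R6 ← R6 − R1: [0, -4, 4, 8]
R3 ← R3 − (3)·R2: [0, 0, 0, 0]
R4 ← R4 − (4)·R2: [0, 0, 0, 0]
R5 ← R5 + R2: [0, 0, 0, 0]
R6 ← R6 − (4)·R2: [0, 0, 0, 0]
Echelon form has 2 nonzero rows, so rank(B) = 2.
The column space has dimension equal to the rank: 2.

2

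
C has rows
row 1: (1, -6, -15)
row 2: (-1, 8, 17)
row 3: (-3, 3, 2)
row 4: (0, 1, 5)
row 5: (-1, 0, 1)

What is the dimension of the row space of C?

3

Row reduce to echelon form.
R2 ← R2 + R1: [0, 2, 2]
R3 ← R3 + (3)·R1: [0, -15, -43]
R5 ← R5 + R1: [0, -6, -14]
R3 ← R3 + (15/2)·R2: [0, 0, -28]
R4 ← R4 − (1/2)·R2: [0, 0, 4]
R5 ← R5 + (3)·R2: [0, 0, -8]
R4 ← R4 + (1/7)·R3: [0, 0, 0]
R5 ← R5 − (2/7)·R3: [0, 0, 0]
Echelon form has 3 nonzero rows, so rank(C) = 3.
The row space has dimension equal to the rank: 3.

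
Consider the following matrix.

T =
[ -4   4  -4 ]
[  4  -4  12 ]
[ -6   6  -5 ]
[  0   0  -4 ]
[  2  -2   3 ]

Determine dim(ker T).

1

Row reduce to echelon form.
R2 ← R2 + R1: [0, 0, 8]
R3 ← R3 − (3/2)·R1: [0, 0, 1]
R5 ← R5 + (1/2)·R1: [0, 0, 1]
R3 ← R3 − (1/8)·R2: [0, 0, 0]
R4 ← R4 + (1/2)·R2: [0, 0, 0]
R5 ← R5 − (1/8)·R2: [0, 0, 0]
2 nonzero rows, so rank(T) = 2.
T has 3 columns; by rank–nullity, nullity = 3 − 2 = 1.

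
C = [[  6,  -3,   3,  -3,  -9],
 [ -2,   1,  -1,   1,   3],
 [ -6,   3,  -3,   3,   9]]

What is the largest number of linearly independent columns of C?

Row reduce to echelon form.
R2 ← R2 + (1/3)·R1: [0, 0, 0, 0, 0]
R3 ← R3 + R1: [0, 0, 0, 0, 0]
Echelon form has 1 nonzero row, so rank(C) = 1.
The rank gives the maximum number of linearly independent columns: 1.

1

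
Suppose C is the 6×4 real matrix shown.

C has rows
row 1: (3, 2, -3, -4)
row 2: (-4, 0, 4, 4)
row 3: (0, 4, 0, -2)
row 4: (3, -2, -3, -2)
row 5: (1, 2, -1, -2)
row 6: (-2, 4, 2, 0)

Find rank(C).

Row reduce to echelon form.
R2 ← R2 + (4/3)·R1: [0, 8/3, 0, -4/3]
R4 ← R4 − R1: [0, -4, 0, 2]
R5 ← R5 − (1/3)·R1: [0, 4/3, 0, -2/3]
R6 ← R6 + (2/3)·R1: [0, 16/3, 0, -8/3]
R3 ← R3 − (3/2)·R2: [0, 0, 0, 0]
R4 ← R4 + (3/2)·R2: [0, 0, 0, 0]
R5 ← R5 − (1/2)·R2: [0, 0, 0, 0]
R6 ← R6 − (2)·R2: [0, 0, 0, 0]
Echelon form has 2 nonzero rows, so rank(C) = 2.

2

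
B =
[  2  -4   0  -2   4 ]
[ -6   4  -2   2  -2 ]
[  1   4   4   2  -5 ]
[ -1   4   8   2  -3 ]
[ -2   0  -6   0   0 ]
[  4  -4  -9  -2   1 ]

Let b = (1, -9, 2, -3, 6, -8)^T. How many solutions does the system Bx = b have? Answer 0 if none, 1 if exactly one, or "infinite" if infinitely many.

Row reduce the augmented matrix [B | b].
R2 ← R2 + (3)·R1: [0, -8, -2, -4, 10, -6]
R3 ← R3 − (1/2)·R1: [0, 6, 4, 3, -7, 3/2]
R4 ← R4 + (1/2)·R1: [0, 2, 8, 1, -1, -5/2]
R5 ← R5 + R1: [0, -4, -6, -2, 4, 7]
R6 ← R6 − (2)·R1: [0, 4, -9, 2, -7, -10]
R3 ← R3 + (3/4)·R2: [0, 0, 5/2, 0, 1/2, -3]
R4 ← R4 + (1/4)·R2: [0, 0, 15/2, 0, 3/2, -4]
R5 ← R5 − (1/2)·R2: [0, 0, -5, 0, -1, 10]
R6 ← R6 + (1/2)·R2: [0, 0, -10, 0, -2, -13]
R4 ← R4 − (3)·R3: [0, 0, 0, 0, 0, 5]
R5 ← R5 + (2)·R3: [0, 0, 0, 0, 0, 4]
R6 ← R6 + (4)·R3: [0, 0, 0, 0, 0, -25]
R5 ← R5 − (4/5)·R4: [0, 0, 0, 0, 0, 0]
R6 ← R6 + (5)·R4: [0, 0, 0, 0, 0, 0]
The echelon form has 4 nonzero rows; the last pivot sits in the augmented column, so rank(B) = 3 but rank([B|b]) = 4.
Since the ranks differ, the system is inconsistent.
It has no solutions.

0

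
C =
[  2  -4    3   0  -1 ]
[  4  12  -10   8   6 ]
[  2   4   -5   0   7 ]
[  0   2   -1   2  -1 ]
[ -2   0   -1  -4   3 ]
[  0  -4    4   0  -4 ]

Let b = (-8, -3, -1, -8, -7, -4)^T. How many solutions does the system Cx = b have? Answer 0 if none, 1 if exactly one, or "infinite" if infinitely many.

0

Row reduce the augmented matrix [C | b].
R2 ← R2 − (2)·R1: [0, 20, -16, 8, 8, 13]
R3 ← R3 − R1: [0, 8, -8, 0, 8, 7]
R5 ← R5 + R1: [0, -4, 2, -4, 2, -15]
R3 ← R3 − (2/5)·R2: [0, 0, -8/5, -16/5, 24/5, 9/5]
R4 ← R4 − (1/10)·R2: [0, 0, 3/5, 6/5, -9/5, -93/10]
R5 ← R5 + (1/5)·R2: [0, 0, -6/5, -12/5, 18/5, -62/5]
R6 ← R6 + (1/5)·R2: [0, 0, 4/5, 8/5, -12/5, -7/5]
R4 ← R4 + (3/8)·R3: [0, 0, 0, 0, 0, -69/8]
R5 ← R5 − (3/4)·R3: [0, 0, 0, 0, 0, -55/4]
R6 ← R6 + (1/2)·R3: [0, 0, 0, 0, 0, -1/2]
R5 ← R5 − (110/69)·R4: [0, 0, 0, 0, 0, 0]
R6 ← R6 − (4/69)·R4: [0, 0, 0, 0, 0, 0]
The echelon form has 4 nonzero rows; the last pivot sits in the augmented column, so rank(C) = 3 but rank([C|b]) = 4.
Since the ranks differ, the system is inconsistent.
It has no solutions.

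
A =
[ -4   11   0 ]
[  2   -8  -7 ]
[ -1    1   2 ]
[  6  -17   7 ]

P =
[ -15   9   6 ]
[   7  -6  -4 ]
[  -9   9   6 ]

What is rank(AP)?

First compute AP:
[[137, -102, -68],
 [-23,   3,   2],
 [  4,   3,   2],
 [-272, 219, 146]]
Now row reduce the product.
R2 ← R2 + (23/137)·R1: [0, -1935/137, -1290/137]
R3 ← R3 − (4/137)·R1: [0, 819/137, 546/137]
R4 ← R4 + (272/137)·R1: [0, 2259/137, 1506/137]
R3 ← R3 + (91/215)·R2: [0, 0, 0]
R4 ← R4 + (251/215)·R2: [0, 0, 0]
2 nonzero rows, so rank(AP) = 2.

2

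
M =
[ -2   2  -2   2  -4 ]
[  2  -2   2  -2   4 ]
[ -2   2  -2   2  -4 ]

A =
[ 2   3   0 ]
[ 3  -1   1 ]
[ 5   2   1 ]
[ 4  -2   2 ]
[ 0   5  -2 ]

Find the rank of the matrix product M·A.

First compute MA:
[[  0, -36,  12],
 [  0,  36, -12],
 [  0, -36,  12]]
Now row reduce the product.
R2 ← R2 + R1: [0, 0, 0]
R3 ← R3 − R1: [0, 0, 0]
1 nonzero row, so rank(MA) = 1.

1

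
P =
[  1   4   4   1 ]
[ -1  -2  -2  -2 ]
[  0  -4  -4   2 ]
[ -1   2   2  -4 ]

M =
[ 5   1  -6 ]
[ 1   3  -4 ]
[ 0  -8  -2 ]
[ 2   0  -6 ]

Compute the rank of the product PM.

First compute PM:
[[ 11, -19, -36],
 [-11,   9,  30],
 [  0,  20,  12],
 [-11, -11,  18]]
Now row reduce the product.
R2 ← R2 + R1: [0, -10, -6]
R4 ← R4 + R1: [0, -30, -18]
R3 ← R3 + (2)·R2: [0, 0, 0]
R4 ← R4 − (3)·R2: [0, 0, 0]
2 nonzero rows, so rank(PM) = 2.

2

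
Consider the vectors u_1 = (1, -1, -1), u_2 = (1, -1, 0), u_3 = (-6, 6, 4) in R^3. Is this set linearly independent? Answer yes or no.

no

Form the matrix with these vectors as rows and row reduce.
R2 ← R2 − R1: [0, 0, 1]
R3 ← R3 + (6)·R1: [0, 0, -2]
R3 ← R3 + (2)·R2: [0, 0, 0]
2 nonzero rows, so the 3 vectors span a space of dimension 2.
Since 2 < 3, the vectors are linearly dependent.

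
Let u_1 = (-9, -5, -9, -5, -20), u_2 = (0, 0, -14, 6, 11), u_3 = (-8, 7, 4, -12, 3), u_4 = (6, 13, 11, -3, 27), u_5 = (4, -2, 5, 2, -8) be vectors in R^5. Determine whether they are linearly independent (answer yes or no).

yes

Form the matrix with these vectors as rows and row reduce.
R3 ← R3 − (8/9)·R1: [0, 103/9, 12, -68/9, 187/9]
R4 ← R4 + (2/3)·R1: [0, 29/3, 5, -19/3, 41/3]
R5 ← R5 + (4/9)·R1: [0, -38/9, 1, -2/9, -152/9]
Swap R2 ↔ R3
R4 ← R4 − (87/103)·R2: [0, 0, -529/103, 5/103, -400/103]
R5 ← R5 + (38/103)·R2: [0, 0, 559/103, -310/103, -950/103]
R4 ← R4 − (529/1442)·R3: [0, 0, 0, -1552/721, -11419/1442]
R5 ← R5 + (559/1442)·R3: [0, 0, 0, -493/721, -7151/1442]
R5 ← R5 − (493/1552)·R4: [0, 0, 0, 0, -7585/3104]
5 nonzero rows, so the 5 vectors span a space of dimension 5.
Since 5 = 5, the vectors are linearly independent.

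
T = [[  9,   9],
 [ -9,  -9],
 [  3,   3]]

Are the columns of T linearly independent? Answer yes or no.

Row reduce T to echelon form.
R2 ← R2 + R1: [0, 0]
R3 ← R3 − (1/3)·R1: [0, 0]
1 pivot among 2 columns.
Only 1 < 2 pivot columns, so the columns are linearly dependent.

no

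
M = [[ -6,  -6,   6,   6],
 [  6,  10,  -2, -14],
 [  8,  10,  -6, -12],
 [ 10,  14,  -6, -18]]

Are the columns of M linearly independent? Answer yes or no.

no

Row reduce M to echelon form.
R2 ← R2 + R1: [0, 4, 4, -8]
R3 ← R3 + (4/3)·R1: [0, 2, 2, -4]
R4 ← R4 + (5/3)·R1: [0, 4, 4, -8]
R3 ← R3 − (1/2)·R2: [0, 0, 0, 0]
R4 ← R4 − R2: [0, 0, 0, 0]
2 pivots among 4 columns.
Only 2 < 4 pivot columns, so the columns are linearly dependent.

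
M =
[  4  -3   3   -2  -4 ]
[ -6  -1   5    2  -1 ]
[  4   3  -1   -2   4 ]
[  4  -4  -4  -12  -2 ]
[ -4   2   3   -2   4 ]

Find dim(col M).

4

Row reduce to echelon form.
R2 ← R2 + (3/2)·R1: [0, -11/2, 19/2, -1, -7]
R3 ← R3 − R1: [0, 6, -4, 0, 8]
R4 ← R4 − R1: [0, -1, -7, -10, 2]
R5 ← R5 + R1: [0, -1, 6, -4, 0]
R3 ← R3 + (12/11)·R2: [0, 0, 70/11, -12/11, 4/11]
R4 ← R4 − (2/11)·R2: [0, 0, -96/11, -108/11, 36/11]
R5 ← R5 − (2/11)·R2: [0, 0, 47/11, -42/11, 14/11]
R4 ← R4 + (48/35)·R3: [0, 0, 0, -396/35, 132/35]
R5 ← R5 − (47/70)·R3: [0, 0, 0, -108/35, 36/35]
R5 ← R5 − (3/11)·R4: [0, 0, 0, 0, 0]
Echelon form has 4 nonzero rows, so rank(M) = 4.
The column space has dimension equal to the rank: 4.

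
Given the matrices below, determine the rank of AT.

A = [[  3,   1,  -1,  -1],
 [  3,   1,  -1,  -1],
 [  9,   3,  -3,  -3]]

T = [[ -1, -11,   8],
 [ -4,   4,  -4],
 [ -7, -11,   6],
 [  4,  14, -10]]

First compute AT:
[[ -4, -32,  24],
 [ -4, -32,  24],
 [-12, -96,  72]]
Now row reduce the product.
R2 ← R2 − R1: [0, 0, 0]
R3 ← R3 − (3)·R1: [0, 0, 0]
1 nonzero row, so rank(AT) = 1.

1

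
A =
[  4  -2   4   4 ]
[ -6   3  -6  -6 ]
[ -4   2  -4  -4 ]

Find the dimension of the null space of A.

3

Row reduce to echelon form.
R2 ← R2 + (3/2)·R1: [0, 0, 0, 0]
R3 ← R3 + R1: [0, 0, 0, 0]
1 nonzero row, so rank(A) = 1.
A has 4 columns; by rank–nullity, nullity = 4 − 1 = 3.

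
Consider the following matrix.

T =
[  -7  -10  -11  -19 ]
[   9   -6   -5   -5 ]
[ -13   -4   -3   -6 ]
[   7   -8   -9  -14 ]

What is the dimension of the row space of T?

4

Row reduce to echelon form.
R2 ← R2 + (9/7)·R1: [0, -132/7, -134/7, -206/7]
R3 ← R3 − (13/7)·R1: [0, 102/7, 122/7, 205/7]
R4 ← R4 + R1: [0, -18, -20, -33]
R3 ← R3 + (17/22)·R2: [0, 0, 29/11, 72/11]
R4 ← R4 − (21/22)·R2: [0, 0, -19/11, -54/11]
R4 ← R4 + (19/29)·R3: [0, 0, 0, -18/29]
Echelon form has 4 nonzero rows, so rank(T) = 4.
The row space has dimension equal to the rank: 4.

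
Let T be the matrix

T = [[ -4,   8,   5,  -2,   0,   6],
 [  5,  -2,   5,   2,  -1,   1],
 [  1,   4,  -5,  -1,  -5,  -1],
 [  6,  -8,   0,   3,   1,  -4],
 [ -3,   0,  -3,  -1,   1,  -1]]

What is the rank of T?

4

Row reduce to echelon form.
R2 ← R2 + (5/4)·R1: [0, 8, 45/4, -1/2, -1, 17/2]
R3 ← R3 + (1/4)·R1: [0, 6, -15/4, -3/2, -5, 1/2]
R4 ← R4 + (3/2)·R1: [0, 4, 15/2, 0, 1, 5]
R5 ← R5 − (3/4)·R1: [0, -6, -27/4, 1/2, 1, -11/2]
R3 ← R3 − (3/4)·R2: [0, 0, -195/16, -9/8, -17/4, -47/8]
R4 ← R4 − (1/2)·R2: [0, 0, 15/8, 1/4, 3/2, 3/4]
R5 ← R5 + (3/4)·R2: [0, 0, 27/16, 1/8, 1/4, 7/8]
R4 ← R4 + (2/13)·R3: [0, 0, 0, 1/13, 11/13, -2/13]
R5 ← R5 + (9/65)·R3: [0, 0, 0, -2/65, -22/65, 4/65]
R5 ← R5 + (2/5)·R4: [0, 0, 0, 0, 0, 0]
Echelon form has 4 nonzero rows, so rank(T) = 4.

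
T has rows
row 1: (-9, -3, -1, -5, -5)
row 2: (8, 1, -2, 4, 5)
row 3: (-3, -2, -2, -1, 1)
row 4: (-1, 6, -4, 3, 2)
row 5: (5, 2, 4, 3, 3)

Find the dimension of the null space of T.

1

Row reduce to echelon form.
R2 ← R2 + (8/9)·R1: [0, -5/3, -26/9, -4/9, 5/9]
R3 ← R3 − (1/3)·R1: [0, -1, -5/3, 2/3, 8/3]
R4 ← R4 − (1/9)·R1: [0, 19/3, -35/9, 32/9, 23/9]
R5 ← R5 + (5/9)·R1: [0, 1/3, 31/9, 2/9, 2/9]
R3 ← R3 − (3/5)·R2: [0, 0, 1/15, 14/15, 7/3]
R4 ← R4 + (19/5)·R2: [0, 0, -223/15, 28/15, 14/3]
R5 ← R5 + (1/5)·R2: [0, 0, 43/15, 2/15, 1/3]
R4 ← R4 + (223)·R3: [0, 0, 0, 210, 525]
R5 ← R5 − (43)·R3: [0, 0, 0, -40, -100]
R5 ← R5 + (4/21)·R4: [0, 0, 0, 0, 0]
4 nonzero rows, so rank(T) = 4.
T has 5 columns; by rank–nullity, nullity = 5 − 4 = 1.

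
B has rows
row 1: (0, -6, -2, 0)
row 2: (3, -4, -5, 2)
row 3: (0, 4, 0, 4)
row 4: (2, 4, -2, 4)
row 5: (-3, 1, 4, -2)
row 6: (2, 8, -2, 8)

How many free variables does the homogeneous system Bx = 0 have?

Row reduce to echelon form.
Swap R1 ↔ R2
R4 ← R4 − (2/3)·R1: [0, 20/3, 4/3, 8/3]
R5 ← R5 + R1: [0, -3, -1, 0]
R6 ← R6 − (2/3)·R1: [0, 32/3, 4/3, 20/3]
R3 ← R3 + (2/3)·R2: [0, 0, -4/3, 4]
R4 ← R4 + (10/9)·R2: [0, 0, -8/9, 8/3]
R5 ← R5 − (1/2)·R2: [0, 0, 0, 0]
R6 ← R6 + (16/9)·R2: [0, 0, -20/9, 20/3]
R4 ← R4 − (2/3)·R3: [0, 0, 0, 0]
R6 ← R6 − (5/3)·R3: [0, 0, 0, 0]
3 nonzero rows, so rank(B) = 3.
B has 4 columns; by rank–nullity, nullity = 4 − 3 = 1.

1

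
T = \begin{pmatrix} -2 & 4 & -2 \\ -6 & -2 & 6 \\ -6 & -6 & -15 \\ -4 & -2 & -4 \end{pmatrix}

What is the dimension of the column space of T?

3

Row reduce to echelon form.
R2 ← R2 − (3)·R1: [0, -14, 12]
R3 ← R3 − (3)·R1: [0, -18, -9]
R4 ← R4 − (2)·R1: [0, -10, 0]
R3 ← R3 − (9/7)·R2: [0, 0, -171/7]
R4 ← R4 − (5/7)·R2: [0, 0, -60/7]
R4 ← R4 − (20/57)·R3: [0, 0, 0]
Echelon form has 3 nonzero rows, so rank(T) = 3.
The column space has dimension equal to the rank: 3.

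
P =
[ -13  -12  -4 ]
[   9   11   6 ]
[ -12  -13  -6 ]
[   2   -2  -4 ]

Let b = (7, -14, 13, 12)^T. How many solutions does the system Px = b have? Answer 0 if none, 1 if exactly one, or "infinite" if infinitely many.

infinite

Row reduce the augmented matrix [P | b].
R2 ← R2 + (9/13)·R1: [0, 35/13, 42/13, -119/13]
R3 ← R3 − (12/13)·R1: [0, -25/13, -30/13, 85/13]
R4 ← R4 + (2/13)·R1: [0, -50/13, -60/13, 170/13]
R3 ← R3 + (5/7)·R2: [0, 0, 0, 0]
R4 ← R4 + (10/7)·R2: [0, 0, 0, 0]
The echelon form has 2 nonzero rows, and every pivot lies in the first 3 columns, so rank(P) = rank([P|b]) = 2.
The system is consistent.
rank = 2 < 3 unknowns, so there are infinitely many solutions.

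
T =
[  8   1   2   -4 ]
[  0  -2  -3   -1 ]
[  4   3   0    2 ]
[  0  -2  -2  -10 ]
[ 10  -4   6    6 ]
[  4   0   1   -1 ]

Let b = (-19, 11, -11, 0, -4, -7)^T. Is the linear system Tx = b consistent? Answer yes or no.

yes

Row reduce the augmented matrix [T | b].
R3 ← R3 − (1/2)·R1: [0, 5/2, -1, 4, -3/2]
R5 ← R5 − (5/4)·R1: [0, -21/4, 7/2, 11, 79/4]
R6 ← R6 − (1/2)·R1: [0, -1/2, 0, 1, 5/2]
R3 ← R3 + (5/4)·R2: [0, 0, -19/4, 11/4, 49/4]
R4 ← R4 − R2: [0, 0, 1, -9, -11]
R5 ← R5 − (21/8)·R2: [0, 0, 91/8, 109/8, -73/8]
R6 ← R6 − (1/4)·R2: [0, 0, 3/4, 5/4, -1/4]
R4 ← R4 + (4/19)·R3: [0, 0, 0, -160/19, -160/19]
R5 ← R5 + (91/38)·R3: [0, 0, 0, 384/19, 384/19]
R6 ← R6 + (3/19)·R3: [0, 0, 0, 32/19, 32/19]
R5 ← R5 + (12/5)·R4: [0, 0, 0, 0, 0]
R6 ← R6 + (1/5)·R4: [0, 0, 0, 0, 0]
The echelon form has 4 nonzero rows, and every pivot lies in the first 4 columns, so rank(T) = rank([T|b]) = 4.
The system is consistent.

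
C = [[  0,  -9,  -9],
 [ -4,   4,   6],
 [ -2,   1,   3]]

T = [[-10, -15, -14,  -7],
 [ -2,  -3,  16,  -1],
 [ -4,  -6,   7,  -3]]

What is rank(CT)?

First compute CT:
[[ 54,  81, -207,  36],
 [  8,  12, 162,   6],
 [  6,   9,  65,   4]]
Now row reduce the product.
R2 ← R2 − (4/27)·R1: [0, 0, 578/3, 2/3]
R3 ← R3 − (1/9)·R1: [0, 0, 88, 0]
R3 ← R3 − (132/289)·R2: [0, 0, 0, -88/289]
3 nonzero rows, so rank(CT) = 3.

3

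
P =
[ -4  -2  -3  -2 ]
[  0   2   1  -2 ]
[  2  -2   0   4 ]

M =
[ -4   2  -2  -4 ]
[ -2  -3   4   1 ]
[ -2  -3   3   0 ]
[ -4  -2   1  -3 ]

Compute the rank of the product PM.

First compute PM:
[[ 34,  11, -11,  20],
 [  2,  -5,   9,   8],
 [-20,   2,  -8, -22]]
Now row reduce the product.
R2 ← R2 − (1/17)·R1: [0, -96/17, 164/17, 116/17]
R3 ← R3 + (10/17)·R1: [0, 144/17, -246/17, -174/17]
R3 ← R3 + (3/2)·R2: [0, 0, 0, 0]
2 nonzero rows, so rank(PM) = 2.

2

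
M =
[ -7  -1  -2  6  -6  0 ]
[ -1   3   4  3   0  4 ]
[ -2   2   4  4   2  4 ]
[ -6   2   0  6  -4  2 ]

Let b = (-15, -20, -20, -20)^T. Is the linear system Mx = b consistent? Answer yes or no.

Row reduce the augmented matrix [M | b].
R2 ← R2 − (1/7)·R1: [0, 22/7, 30/7, 15/7, 6/7, 4, -125/7]
R3 ← R3 − (2/7)·R1: [0, 16/7, 32/7, 16/7, 26/7, 4, -110/7]
R4 ← R4 − (6/7)·R1: [0, 20/7, 12/7, 6/7, 8/7, 2, -50/7]
R3 ← R3 − (8/11)·R2: [0, 0, 16/11, 8/11, 34/11, 12/11, -30/11]
R4 ← R4 − (10/11)·R2: [0, 0, -24/11, -12/11, 4/11, -18/11, 100/11]
R4 ← R4 + (3/2)·R3: [0, 0, 0, 0, 5, 0, 5]
The echelon form has 4 nonzero rows, and every pivot lies in the first 6 columns, so rank(M) = rank([M|b]) = 4.
The system is consistent.

yes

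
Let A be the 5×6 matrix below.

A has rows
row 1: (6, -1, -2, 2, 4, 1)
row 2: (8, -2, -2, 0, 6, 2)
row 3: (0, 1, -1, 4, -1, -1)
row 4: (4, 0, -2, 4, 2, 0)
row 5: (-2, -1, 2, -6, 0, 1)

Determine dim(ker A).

4

Row reduce to echelon form.
R2 ← R2 − (4/3)·R1: [0, -2/3, 2/3, -8/3, 2/3, 2/3]
R4 ← R4 − (2/3)·R1: [0, 2/3, -2/3, 8/3, -2/3, -2/3]
R5 ← R5 + (1/3)·R1: [0, -4/3, 4/3, -16/3, 4/3, 4/3]
R3 ← R3 + (3/2)·R2: [0, 0, 0, 0, 0, 0]
R4 ← R4 + R2: [0, 0, 0, 0, 0, 0]
R5 ← R5 − (2)·R2: [0, 0, 0, 0, 0, 0]
2 nonzero rows, so rank(A) = 2.
A has 6 columns; by rank–nullity, nullity = 6 − 2 = 4.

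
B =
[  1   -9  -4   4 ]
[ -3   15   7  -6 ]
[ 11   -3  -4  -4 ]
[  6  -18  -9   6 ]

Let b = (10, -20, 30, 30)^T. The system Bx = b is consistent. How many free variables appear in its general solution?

2

Row reduce the augmented matrix [B | b].
R2 ← R2 + (3)·R1: [0, -12, -5, 6, 10]
R3 ← R3 − (11)·R1: [0, 96, 40, -48, -80]
R4 ← R4 − (6)·R1: [0, 36, 15, -18, -30]
R3 ← R3 + (8)·R2: [0, 0, 0, 0, 0]
R4 ← R4 + (3)·R2: [0, 0, 0, 0, 0]
The echelon form has 2 nonzero rows, and every pivot lies in the first 4 columns, so rank(B) = rank([B|b]) = 2.
The system is consistent.
Free variables = (unknowns) − (rank) = 4 − 2 = 2.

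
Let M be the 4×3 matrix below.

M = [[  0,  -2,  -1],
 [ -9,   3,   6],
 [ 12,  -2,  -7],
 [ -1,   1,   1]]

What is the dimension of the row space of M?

2

Row reduce to echelon form.
Swap R1 ↔ R2
R3 ← R3 + (4/3)·R1: [0, 2, 1]
R4 ← R4 − (1/9)·R1: [0, 2/3, 1/3]
R3 ← R3 + R2: [0, 0, 0]
R4 ← R4 + (1/3)·R2: [0, 0, 0]
Echelon form has 2 nonzero rows, so rank(M) = 2.
The row space has dimension equal to the rank: 2.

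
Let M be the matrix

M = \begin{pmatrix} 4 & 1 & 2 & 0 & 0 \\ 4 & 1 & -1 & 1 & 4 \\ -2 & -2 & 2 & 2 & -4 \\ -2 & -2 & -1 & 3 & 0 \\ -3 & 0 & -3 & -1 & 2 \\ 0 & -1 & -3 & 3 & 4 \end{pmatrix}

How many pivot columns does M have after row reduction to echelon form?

3

Row reduce to echelon form.
R2 ← R2 − R1: [0, 0, -3, 1, 4]
R3 ← R3 + (1/2)·R1: [0, -3/2, 3, 2, -4]
R4 ← R4 + (1/2)·R1: [0, -3/2, 0, 3, 0]
R5 ← R5 + (3/4)·R1: [0, 3/4, -3/2, -1, 2]
Swap R2 ↔ R3
R4 ← R4 − R2: [0, 0, -3, 1, 4]
R5 ← R5 + (1/2)·R2: [0, 0, 0, 0, 0]
R6 ← R6 − (2/3)·R2: [0, 0, -5, 5/3, 20/3]
R4 ← R4 − R3: [0, 0, 0, 0, 0]
R6 ← R6 − (5/3)·R3: [0, 0, 0, 0, 0]
Echelon form has 3 nonzero rows, so rank(M) = 3.
Each nonzero row contributes one pivot column: 3 pivot columns.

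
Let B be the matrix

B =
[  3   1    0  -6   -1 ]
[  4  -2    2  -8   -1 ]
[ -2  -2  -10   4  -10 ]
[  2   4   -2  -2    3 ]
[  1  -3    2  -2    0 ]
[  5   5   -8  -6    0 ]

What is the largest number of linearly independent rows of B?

Row reduce to echelon form.
R2 ← R2 − (4/3)·R1: [0, -10/3, 2, 0, 1/3]
R3 ← R3 + (2/3)·R1: [0, -4/3, -10, 0, -32/3]
R4 ← R4 − (2/3)·R1: [0, 10/3, -2, 2, 11/3]
R5 ← R5 − (1/3)·R1: [0, -10/3, 2, 0, 1/3]
R6 ← R6 − (5/3)·R1: [0, 10/3, -8, 4, 5/3]
R3 ← R3 − (2/5)·R2: [0, 0, -54/5, 0, -54/5]
R4 ← R4 + R2: [0, 0, 0, 2, 4]
R5 ← R5 − R2: [0, 0, 0, 0, 0]
R6 ← R6 + R2: [0, 0, -6, 4, 2]
R6 ← R6 − (5/9)·R3: [0, 0, 0, 4, 8]
R6 ← R6 − (2)·R4: [0, 0, 0, 0, 0]
Echelon form has 4 nonzero rows, so rank(B) = 4.
The rank gives the maximum number of linearly independent rows: 4.

4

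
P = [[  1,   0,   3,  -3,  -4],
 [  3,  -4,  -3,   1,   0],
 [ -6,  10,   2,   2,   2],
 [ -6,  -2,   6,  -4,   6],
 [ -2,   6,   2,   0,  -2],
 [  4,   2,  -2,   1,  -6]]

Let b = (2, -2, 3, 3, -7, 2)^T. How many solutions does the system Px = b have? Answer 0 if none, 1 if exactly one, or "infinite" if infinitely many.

Row reduce the augmented matrix [P | b].
R2 ← R2 − (3)·R1: [0, -4, -12, 10, 12, -8]
R3 ← R3 + (6)·R1: [0, 10, 20, -16, -22, 15]
R4 ← R4 + (6)·R1: [0, -2, 24, -22, -18, 15]
R5 ← R5 + (2)·R1: [0, 6, 8, -6, -10, -3]
R6 ← R6 − (4)·R1: [0, 2, -14, 13, 10, -6]
R3 ← R3 + (5/2)·R2: [0, 0, -10, 9, 8, -5]
R4 ← R4 − (1/2)·R2: [0, 0, 30, -27, -24, 19]
R5 ← R5 + (3/2)·R2: [0, 0, -10, 9, 8, -15]
R6 ← R6 + (1/2)·R2: [0, 0, -20, 18, 16, -10]
R4 ← R4 + (3)·R3: [0, 0, 0, 0, 0, 4]
R5 ← R5 − R3: [0, 0, 0, 0, 0, -10]
R6 ← R6 − (2)·R3: [0, 0, 0, 0, 0, 0]
R5 ← R5 + (5/2)·R4: [0, 0, 0, 0, 0, 0]
The echelon form has 4 nonzero rows; the last pivot sits in the augmented column, so rank(P) = 3 but rank([P|b]) = 4.
Since the ranks differ, the system is inconsistent.
It has no solutions.

0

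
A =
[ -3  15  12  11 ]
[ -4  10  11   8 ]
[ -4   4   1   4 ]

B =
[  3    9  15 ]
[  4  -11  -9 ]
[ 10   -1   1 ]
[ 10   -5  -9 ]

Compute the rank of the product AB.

First compute AB:
[[281, -259, -267],
 [218, -197, -211],
 [ 54, -101, -131]]
Now row reduce the product.
R2 ← R2 − (218/281)·R1: [0, 1105/281, -1085/281]
R3 ← R3 − (54/281)·R1: [0, -14395/281, -22393/281]
R3 ← R3 + (2879/221)·R2: [0, 0, -28728/221]
3 nonzero rows, so rank(AB) = 3.

3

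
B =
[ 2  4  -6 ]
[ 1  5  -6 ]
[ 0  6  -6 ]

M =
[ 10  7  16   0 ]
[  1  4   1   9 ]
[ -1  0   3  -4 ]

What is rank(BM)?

2

First compute BM:
[[ 30,  30,  18,  60],
 [ 21,  27,   3,  69],
 [ 12,  24, -12,  78]]
Now row reduce the product.
R2 ← R2 − (7/10)·R1: [0, 6, -48/5, 27]
R3 ← R3 − (2/5)·R1: [0, 12, -96/5, 54]
R3 ← R3 − (2)·R2: [0, 0, 0, 0]
2 nonzero rows, so rank(BM) = 2.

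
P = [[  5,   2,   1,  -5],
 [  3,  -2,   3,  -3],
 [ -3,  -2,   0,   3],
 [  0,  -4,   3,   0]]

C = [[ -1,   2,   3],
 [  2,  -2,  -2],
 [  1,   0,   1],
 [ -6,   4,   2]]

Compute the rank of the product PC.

First compute PC:
[[ 30, -14,   2],
 [ 14,  -2,  10],
 [-19,  10,   1],
 [ -5,   8,  11]]
Now row reduce the product.
R2 ← R2 − (7/15)·R1: [0, 68/15, 136/15]
R3 ← R3 + (19/30)·R1: [0, 17/15, 34/15]
R4 ← R4 + (1/6)·R1: [0, 17/3, 34/3]
R3 ← R3 − (1/4)·R2: [0, 0, 0]
R4 ← R4 − (5/4)·R2: [0, 0, 0]
2 nonzero rows, so rank(PC) = 2.

2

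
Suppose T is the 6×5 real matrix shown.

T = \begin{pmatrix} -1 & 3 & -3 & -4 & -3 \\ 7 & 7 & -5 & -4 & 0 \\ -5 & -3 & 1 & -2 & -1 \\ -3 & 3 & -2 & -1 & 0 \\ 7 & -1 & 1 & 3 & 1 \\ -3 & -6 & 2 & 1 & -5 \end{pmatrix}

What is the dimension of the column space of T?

Row reduce to echelon form.
R2 ← R2 + (7)·R1: [0, 28, -26, -32, -21]
R3 ← R3 − (5)·R1: [0, -18, 16, 18, 14]
R4 ← R4 − (3)·R1: [0, -6, 7, 11, 9]
R5 ← R5 + (7)·R1: [0, 20, -20, -25, -20]
R6 ← R6 − (3)·R1: [0, -15, 11, 13, 4]
R3 ← R3 + (9/14)·R2: [0, 0, -5/7, -18/7, 1/2]
R4 ← R4 + (3/14)·R2: [0, 0, 10/7, 29/7, 9/2]
R5 ← R5 − (5/7)·R2: [0, 0, -10/7, -15/7, -5]
R6 ← R6 + (15/28)·R2: [0, 0, -41/14, -29/7, -29/4]
R4 ← R4 + (2)·R3: [0, 0, 0, -1, 11/2]
R5 ← R5 − (2)·R3: [0, 0, 0, 3, -6]
R6 ← R6 − (41/10)·R3: [0, 0, 0, 32/5, -93/10]
R5 ← R5 + (3)·R4: [0, 0, 0, 0, 21/2]
R6 ← R6 + (32/5)·R4: [0, 0, 0, 0, 259/10]
R6 ← R6 − (37/15)·R5: [0, 0, 0, 0, 0]
Echelon form has 5 nonzero rows, so rank(T) = 5.
The column space has dimension equal to the rank: 5.

5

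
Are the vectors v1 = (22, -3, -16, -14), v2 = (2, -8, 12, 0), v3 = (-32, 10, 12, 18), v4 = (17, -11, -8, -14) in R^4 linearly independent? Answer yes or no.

yes

Form the matrix with these vectors as rows and row reduce.
R2 ← R2 − (1/11)·R1: [0, -85/11, 148/11, 14/11]
R3 ← R3 + (16/11)·R1: [0, 62/11, -124/11, -26/11]
R4 ← R4 − (17/22)·R1: [0, -191/22, 48/11, -35/11]
R3 ← R3 + (62/85)·R2: [0, 0, -124/85, -122/85]
R4 ← R4 − (191/170)·R2: [0, 0, -914/85, -392/85]
R4 ← R4 − (457/62)·R3: [0, 0, 0, 185/31]
4 nonzero rows, so the 4 vectors span a space of dimension 4.
Since 4 = 4, the vectors are linearly independent.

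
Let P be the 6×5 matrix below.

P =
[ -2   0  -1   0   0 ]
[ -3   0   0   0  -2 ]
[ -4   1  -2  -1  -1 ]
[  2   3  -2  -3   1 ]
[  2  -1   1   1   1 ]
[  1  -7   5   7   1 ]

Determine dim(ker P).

2

Row reduce to echelon form.
R2 ← R2 − (3/2)·R1: [0, 0, 3/2, 0, -2]
R3 ← R3 − (2)·R1: [0, 1, 0, -1, -1]
R4 ← R4 + R1: [0, 3, -3, -3, 1]
R5 ← R5 + R1: [0, -1, 0, 1, 1]
R6 ← R6 + (1/2)·R1: [0, -7, 9/2, 7, 1]
Swap R2 ↔ R3
R4 ← R4 − (3)·R2: [0, 0, -3, 0, 4]
R5 ← R5 + R2: [0, 0, 0, 0, 0]
R6 ← R6 + (7)·R2: [0, 0, 9/2, 0, -6]
R4 ← R4 + (2)·R3: [0, 0, 0, 0, 0]
R6 ← R6 − (3)·R3: [0, 0, 0, 0, 0]
3 nonzero rows, so rank(P) = 3.
P has 5 columns; by rank–nullity, nullity = 5 − 3 = 2.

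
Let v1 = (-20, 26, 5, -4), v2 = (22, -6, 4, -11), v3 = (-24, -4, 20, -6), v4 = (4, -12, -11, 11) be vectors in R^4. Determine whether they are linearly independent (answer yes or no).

yes

Form the matrix with these vectors as rows and row reduce.
R2 ← R2 + (11/10)·R1: [0, 113/5, 19/2, -77/5]
R3 ← R3 − (6/5)·R1: [0, -176/5, 14, -6/5]
R4 ← R4 + (1/5)·R1: [0, -34/5, -10, 51/5]
R3 ← R3 + (176/113)·R2: [0, 0, 3254/113, -2846/113]
R4 ← R4 + (34/113)·R2: [0, 0, -807/113, 629/113]
R4 ← R4 + (807/3254)·R3: [0, 0, 0, -1106/1627]
4 nonzero rows, so the 4 vectors span a space of dimension 4.
Since 4 = 4, the vectors are linearly independent.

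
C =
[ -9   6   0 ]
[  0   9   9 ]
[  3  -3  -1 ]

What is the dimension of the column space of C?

2

Row reduce to echelon form.
R3 ← R3 + (1/3)·R1: [0, -1, -1]
R3 ← R3 + (1/9)·R2: [0, 0, 0]
Echelon form has 2 nonzero rows, so rank(C) = 2.
The column space has dimension equal to the rank: 2.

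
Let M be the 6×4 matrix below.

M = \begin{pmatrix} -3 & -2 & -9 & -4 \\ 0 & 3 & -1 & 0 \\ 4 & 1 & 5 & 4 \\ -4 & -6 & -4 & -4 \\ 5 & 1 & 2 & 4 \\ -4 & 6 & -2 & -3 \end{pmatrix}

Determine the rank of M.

4

Row reduce to echelon form.
R3 ← R3 + (4/3)·R1: [0, -5/3, -7, -4/3]
R4 ← R4 − (4/3)·R1: [0, -10/3, 8, 4/3]
R5 ← R5 + (5/3)·R1: [0, -7/3, -13, -8/3]
R6 ← R6 − (4/3)·R1: [0, 26/3, 10, 7/3]
R3 ← R3 + (5/9)·R2: [0, 0, -68/9, -4/3]
R4 ← R4 + (10/9)·R2: [0, 0, 62/9, 4/3]
R5 ← R5 + (7/9)·R2: [0, 0, -124/9, -8/3]
R6 ← R6 − (26/9)·R2: [0, 0, 116/9, 7/3]
R4 ← R4 + (31/34)·R3: [0, 0, 0, 2/17]
R5 ← R5 − (31/17)·R3: [0, 0, 0, -4/17]
R6 ← R6 + (29/17)·R3: [0, 0, 0, 1/17]
R5 ← R5 + (2)·R4: [0, 0, 0, 0]
R6 ← R6 − (1/2)·R4: [0, 0, 0, 0]
Echelon form has 4 nonzero rows, so rank(M) = 4.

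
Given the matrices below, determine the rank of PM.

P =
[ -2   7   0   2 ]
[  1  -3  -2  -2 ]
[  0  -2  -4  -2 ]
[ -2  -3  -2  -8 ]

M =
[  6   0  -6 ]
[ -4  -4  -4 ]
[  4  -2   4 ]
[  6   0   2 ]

3

First compute PM:
[[-28, -28, -12],
 [ -2,  16,  -6],
 [-20,  16, -12],
 [-56,  16,   0]]
Now row reduce the product.
R2 ← R2 − (1/14)·R1: [0, 18, -36/7]
R3 ← R3 − (5/7)·R1: [0, 36, -24/7]
R4 ← R4 − (2)·R1: [0, 72, 24]
R3 ← R3 − (2)·R2: [0, 0, 48/7]
R4 ← R4 − (4)·R2: [0, 0, 312/7]
R4 ← R4 − (13/2)·R3: [0, 0, 0]
3 nonzero rows, so rank(PM) = 3.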